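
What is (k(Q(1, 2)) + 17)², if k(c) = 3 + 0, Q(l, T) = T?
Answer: 400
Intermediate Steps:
k(c) = 3
(k(Q(1, 2)) + 17)² = (3 + 17)² = 20² = 400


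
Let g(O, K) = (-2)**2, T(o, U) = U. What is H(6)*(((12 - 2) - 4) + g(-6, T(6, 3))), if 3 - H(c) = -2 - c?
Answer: 110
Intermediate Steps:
H(c) = 5 + c (H(c) = 3 - (-2 - c) = 3 + (2 + c) = 5 + c)
g(O, K) = 4
H(6)*(((12 - 2) - 4) + g(-6, T(6, 3))) = (5 + 6)*(((12 - 2) - 4) + 4) = 11*((10 - 4) + 4) = 11*(6 + 4) = 11*10 = 110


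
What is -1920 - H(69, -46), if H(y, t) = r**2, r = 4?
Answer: -1936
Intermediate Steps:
H(y, t) = 16 (H(y, t) = 4**2 = 16)
-1920 - H(69, -46) = -1920 - 1*16 = -1920 - 16 = -1936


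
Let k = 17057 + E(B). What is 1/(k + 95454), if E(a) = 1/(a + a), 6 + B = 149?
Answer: 286/32178147 ≈ 8.8880e-6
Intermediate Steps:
B = 143 (B = -6 + 149 = 143)
E(a) = 1/(2*a)
k = 4878303/286 (k = 17057 + (½)/143 = 17057 + (½)*(1/143) = 17057 + 1/286 = 4878303/286 ≈ 17057.)
1/(k + 95454) = 1/(4878303/286 + 95454) = 1/(32178147/286) = 286/32178147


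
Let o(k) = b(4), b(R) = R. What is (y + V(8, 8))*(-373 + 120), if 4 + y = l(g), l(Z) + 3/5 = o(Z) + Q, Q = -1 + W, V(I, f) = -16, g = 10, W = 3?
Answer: 18469/5 ≈ 3693.8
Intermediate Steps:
o(k) = 4
Q = 2 (Q = -1 + 3 = 2)
l(Z) = 27/5 (l(Z) = -3/5 + (4 + 2) = -3/5 + 6 = 27/5)
y = 7/5 (y = -4 + 27/5 = 7/5 ≈ 1.4000)
(y + V(8, 8))*(-373 + 120) = (7/5 - 16)*(-373 + 120) = -73/5*(-253) = 18469/5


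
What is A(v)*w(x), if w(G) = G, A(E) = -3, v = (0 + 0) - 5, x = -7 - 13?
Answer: 60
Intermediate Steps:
x = -20
v = -5 (v = 0 - 5 = -5)
A(v)*w(x) = -3*(-20) = 60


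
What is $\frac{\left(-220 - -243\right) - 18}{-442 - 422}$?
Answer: $- \frac{5}{864} \approx -0.005787$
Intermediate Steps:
$\frac{\left(-220 - -243\right) - 18}{-442 - 422} = \frac{\left(-220 + 243\right) - 18}{-864} = \left(23 - 18\right) \left(- \frac{1}{864}\right) = 5 \left(- \frac{1}{864}\right) = - \frac{5}{864}$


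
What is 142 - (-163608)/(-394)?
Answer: -53830/197 ≈ -273.25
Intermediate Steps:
142 - (-163608)/(-394) = 142 - (-163608)*(-1)/394 = 142 - 401*204/197 = 142 - 81804/197 = -53830/197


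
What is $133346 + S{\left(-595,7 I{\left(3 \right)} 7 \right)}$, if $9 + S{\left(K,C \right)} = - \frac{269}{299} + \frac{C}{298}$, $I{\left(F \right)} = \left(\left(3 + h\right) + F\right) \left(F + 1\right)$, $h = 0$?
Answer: $\frac{5940432418}{44551} \approx 1.3334 \cdot 10^{5}$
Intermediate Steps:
$I{\left(F \right)} = \left(1 + F\right) \left(3 + F\right)$ ($I{\left(F \right)} = \left(\left(3 + 0\right) + F\right) \left(F + 1\right) = \left(3 + F\right) \left(1 + F\right) = \left(1 + F\right) \left(3 + F\right)$)
$S{\left(K,C \right)} = - \frac{2960}{299} + \frac{C}{298}$ ($S{\left(K,C \right)} = -9 + \left(- \frac{269}{299} + \frac{C}{298}\right) = - \frac{2960}{299} + \frac{C}{298}$)
$133346 + S{\left(-595,7 I{\left(3 \right)} 7 \right)} = 133346 - \left(\frac{2960}{299} - \frac{7 \left(3 + 3^{2} + 4 \cdot 3\right) 7}{298}\right) = 133346 - \left(\frac{2960}{299} - \frac{7 \left(3 + 9 + 12\right) 7}{298}\right) = 133346 - \left(\frac{2960}{299} - \frac{7 \cdot 24 \cdot 7}{298}\right) = 133346 - \left(\frac{2960}{299} - \frac{168 \cdot 7}{298}\right) = 133346 + \left(- \frac{2960}{299} + \frac{1}{298} \cdot 1176\right) = 133346 + \left(- \frac{2960}{299} + \frac{588}{149}\right) = 133346 - \frac{265228}{44551} = \frac{5940432418}{44551}$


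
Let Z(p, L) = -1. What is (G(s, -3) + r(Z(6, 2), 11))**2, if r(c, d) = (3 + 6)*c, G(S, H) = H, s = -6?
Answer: 144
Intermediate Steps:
r(c, d) = 9*c
(G(s, -3) + r(Z(6, 2), 11))**2 = (-3 + 9*(-1))**2 = (-3 - 9)**2 = (-12)**2 = 144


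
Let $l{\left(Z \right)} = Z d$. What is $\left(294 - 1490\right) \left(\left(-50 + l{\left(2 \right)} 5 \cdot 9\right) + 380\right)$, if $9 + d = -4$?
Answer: $1004640$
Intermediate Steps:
$d = -13$ ($d = -9 - 4 = -13$)
$l{\left(Z \right)} = - 13 Z$ ($l{\left(Z \right)} = Z \left(-13\right) = - 13 Z$)
$\left(294 - 1490\right) \left(\left(-50 + l{\left(2 \right)} 5 \cdot 9\right) + 380\right) = \left(294 - 1490\right) \left(\left(-50 + \left(-13\right) 2 \cdot 5 \cdot 9\right) + 380\right) = - 1196 \left(\left(-50 + \left(-26\right) 5 \cdot 9\right) + 380\right) = - 1196 \left(\left(-50 - 1170\right) + 380\right) = - 1196 \left(-1220 + 380\right) = \left(-1196\right) \left(-840\right) = 1004640$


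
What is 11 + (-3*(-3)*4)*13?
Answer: 479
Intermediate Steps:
11 + (-3*(-3)*4)*13 = 11 + (9*4)*13 = 11 + 36*13 = 11 + 468 = 479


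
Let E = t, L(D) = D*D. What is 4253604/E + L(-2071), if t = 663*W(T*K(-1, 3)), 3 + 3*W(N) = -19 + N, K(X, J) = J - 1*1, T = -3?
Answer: 390240178/91 ≈ 4.2884e+6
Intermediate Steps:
L(D) = D**2
K(X, J) = -1 + J (K(X, J) = J - 1 = -1 + J)
W(N) = -22/3 + N/3 (W(N) = -1 + (-19 + N)/3 = -1 + (-19/3 + N/3) = -22/3 + N/3)
t = -6188 (t = 663*(-22/3 + (-3*(-1 + 3))/3) = 663*(-22/3 + (-3*2)/3) = 663*(-22/3 + (1/3)*(-6)) = 663*(-22/3 - 2) = 663*(-28/3) = -6188)
E = -6188
4253604/E + L(-2071) = 4253604/(-6188) + (-2071)**2 = 4253604*(-1/6188) + 4289041 = -62553/91 + 4289041 = 390240178/91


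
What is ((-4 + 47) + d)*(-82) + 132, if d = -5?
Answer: -2984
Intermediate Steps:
((-4 + 47) + d)*(-82) + 132 = ((-4 + 47) - 5)*(-82) + 132 = (43 - 5)*(-82) + 132 = 38*(-82) + 132 = -3116 + 132 = -2984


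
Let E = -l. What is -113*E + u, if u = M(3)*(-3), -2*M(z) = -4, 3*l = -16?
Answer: -1826/3 ≈ -608.67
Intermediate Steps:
l = -16/3 (l = (1/3)*(-16) = -16/3 ≈ -5.3333)
M(z) = 2 (M(z) = -1/2*(-4) = 2)
u = -6 (u = 2*(-3) = -6)
E = 16/3 (E = -1*(-16/3) = 16/3 ≈ 5.3333)
-113*E + u = -113*16/3 - 6 = -1808/3 - 6 = -1826/3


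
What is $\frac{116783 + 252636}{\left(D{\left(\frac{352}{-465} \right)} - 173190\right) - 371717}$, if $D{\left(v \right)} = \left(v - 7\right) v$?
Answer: $- \frac{79877623275}{117821246411} \approx -0.67796$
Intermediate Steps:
$D{\left(v \right)} = v \left(-7 + v\right)$ ($D{\left(v \right)} = \left(-7 + v\right) v = v \left(-7 + v\right)$)
$\frac{116783 + 252636}{\left(D{\left(\frac{352}{-465} \right)} - 173190\right) - 371717} = \frac{116783 + 252636}{\left(\frac{352}{-465} \left(-7 + \frac{352}{-465}\right) - 173190\right) - 371717} = \frac{369419}{\left(352 \left(- \frac{1}{465}\right) \left(-7 + 352 \left(- \frac{1}{465}\right)\right) - 173190\right) - 371717} = \frac{369419}{\left(- \frac{352 \left(-7 - \frac{352}{465}\right)}{465} - 173190\right) - 371717} = \frac{369419}{\left(\left(- \frac{352}{465}\right) \left(- \frac{3607}{465}\right) - 173190\right) - 371717} = \frac{369419}{\left(\frac{1269664}{216225} - 173190\right) - 371717} = \frac{369419}{- \frac{37446738086}{216225} - 371717} = \frac{369419}{- \frac{117821246411}{216225}} = 369419 \left(- \frac{216225}{117821246411}\right) = - \frac{79877623275}{117821246411}$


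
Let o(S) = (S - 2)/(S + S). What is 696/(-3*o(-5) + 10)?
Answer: 6960/79 ≈ 88.101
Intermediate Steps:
o(S) = (-2 + S)/(2*S) (o(S) = (-2 + S)/((2*S)) = (-2 + S)*(1/(2*S)) = (-2 + S)/(2*S))
696/(-3*o(-5) + 10) = 696/(-3*(-2 - 5)/(2*(-5)) + 10) = 696/(-3*(-1)*(-7)/(2*5) + 10) = 696/(-3*7/10 + 10) = 696/(-21/10 + 10) = 696/(79/10) = 696*(10/79) = 6960/79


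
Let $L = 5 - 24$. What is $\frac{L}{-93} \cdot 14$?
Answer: $\frac{266}{93} \approx 2.8602$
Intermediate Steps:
$L = -19$ ($L = 5 - 24 = -19$)
$\frac{L}{-93} \cdot 14 = \frac{1}{-93} \left(-19\right) 14 = \left(- \frac{1}{93}\right) \left(-19\right) 14 = \frac{19}{93} \cdot 14 = \frac{266}{93}$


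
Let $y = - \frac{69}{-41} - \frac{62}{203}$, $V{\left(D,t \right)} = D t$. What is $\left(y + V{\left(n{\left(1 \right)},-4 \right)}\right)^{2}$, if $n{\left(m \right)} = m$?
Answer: $\frac{476417929}{69272329} \approx 6.8775$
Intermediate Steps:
$y = \frac{11465}{8323}$ ($y = \left(-69\right) \left(- \frac{1}{41}\right) - \frac{62}{203} = \frac{69}{41} - \frac{62}{203} = \frac{11465}{8323} \approx 1.3775$)
$\left(y + V{\left(n{\left(1 \right)},-4 \right)}\right)^{2} = \left(\frac{11465}{8323} + 1 \left(-4\right)\right)^{2} = \left(\frac{11465}{8323} - 4\right)^{2} = \left(- \frac{21827}{8323}\right)^{2} = \frac{476417929}{69272329}$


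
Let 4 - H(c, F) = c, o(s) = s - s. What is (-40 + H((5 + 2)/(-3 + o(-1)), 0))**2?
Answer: 10201/9 ≈ 1133.4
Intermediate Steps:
o(s) = 0
H(c, F) = 4 - c
(-40 + H((5 + 2)/(-3 + o(-1)), 0))**2 = (-40 + (4 - (5 + 2)/(-3 + 0)))**2 = (-40 + (4 - 7/(-3)))**2 = (-40 + (4 - 7*(-1)/3))**2 = (-40 + (4 - 1*(-7/3)))**2 = (-40 + (4 + 7/3))**2 = (-40 + 19/3)**2 = (-101/3)**2 = 10201/9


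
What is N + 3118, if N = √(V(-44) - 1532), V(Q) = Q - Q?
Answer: 3118 + 2*I*√383 ≈ 3118.0 + 39.141*I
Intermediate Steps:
V(Q) = 0
N = 2*I*√383 (N = √(0 - 1532) = √(-1532) = 2*I*√383 ≈ 39.141*I)
N + 3118 = 2*I*√383 + 3118 = 3118 + 2*I*√383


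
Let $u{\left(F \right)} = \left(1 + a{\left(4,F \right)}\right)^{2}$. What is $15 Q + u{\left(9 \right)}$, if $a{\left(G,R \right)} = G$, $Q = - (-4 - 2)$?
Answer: $115$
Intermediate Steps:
$Q = 6$ ($Q = \left(-1\right) \left(-6\right) = 6$)
$u{\left(F \right)} = 25$ ($u{\left(F \right)} = \left(1 + 4\right)^{2} = 5^{2} = 25$)
$15 Q + u{\left(9 \right)} = 15 \cdot 6 + 25 = 90 + 25 = 115$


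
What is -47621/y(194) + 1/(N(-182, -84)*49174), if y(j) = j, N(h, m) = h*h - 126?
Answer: -38635956675849/157396434244 ≈ -245.47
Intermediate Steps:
N(h, m) = -126 + h**2 (N(h, m) = h**2 - 126 = -126 + h**2)
-47621/y(194) + 1/(N(-182, -84)*49174) = -47621/194 + 1/(-126 + (-182)**2*49174) = -47621*1/194 + (1/49174)/(-126 + 33124) = -47621/194 + (1/49174)/32998 = -47621/194 + (1/32998)*(1/49174) = -47621/194 + 1/1622643652 = -38635956675849/157396434244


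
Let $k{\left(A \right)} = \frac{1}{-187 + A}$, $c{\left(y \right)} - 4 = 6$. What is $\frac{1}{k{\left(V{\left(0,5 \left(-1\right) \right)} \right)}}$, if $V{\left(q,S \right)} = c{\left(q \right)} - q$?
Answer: $-177$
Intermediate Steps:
$c{\left(y \right)} = 10$ ($c{\left(y \right)} = 4 + 6 = 10$)
$V{\left(q,S \right)} = 10 - q$
$\frac{1}{k{\left(V{\left(0,5 \left(-1\right) \right)} \right)}} = \frac{1}{\frac{1}{-187 + \left(10 - 0\right)}} = \frac{1}{\frac{1}{-187 + \left(10 + 0\right)}} = \frac{1}{\frac{1}{-187 + 10}} = \frac{1}{\frac{1}{-177}} = \frac{1}{- \frac{1}{177}} = -177$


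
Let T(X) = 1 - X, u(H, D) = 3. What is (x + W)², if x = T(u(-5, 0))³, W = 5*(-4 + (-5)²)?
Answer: 9409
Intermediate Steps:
W = 105 (W = 5*(-4 + 25) = 5*21 = 105)
x = -8 (x = (1 - 1*3)³ = (1 - 3)³ = (-2)³ = -8)
(x + W)² = (-8 + 105)² = 97² = 9409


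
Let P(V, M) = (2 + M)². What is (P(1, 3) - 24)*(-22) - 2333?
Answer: -2355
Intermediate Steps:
(P(1, 3) - 24)*(-22) - 2333 = ((2 + 3)² - 24)*(-22) - 2333 = (5² - 24)*(-22) - 2333 = (25 - 24)*(-22) - 2333 = 1*(-22) - 2333 = -22 - 2333 = -2355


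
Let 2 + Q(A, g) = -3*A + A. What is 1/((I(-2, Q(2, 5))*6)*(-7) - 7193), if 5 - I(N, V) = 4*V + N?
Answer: -1/8495 ≈ -0.00011772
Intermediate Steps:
Q(A, g) = -2 - 2*A (Q(A, g) = -2 + (-3*A + A) = -2 - 2*A)
I(N, V) = 5 - N - 4*V (I(N, V) = 5 - (4*V + N) = 5 - (N + 4*V) = 5 + (-N - 4*V) = 5 - N - 4*V)
1/((I(-2, Q(2, 5))*6)*(-7) - 7193) = 1/(((5 - 1*(-2) - 4*(-2 - 2*2))*6)*(-7) - 7193) = 1/(((5 + 2 - 4*(-2 - 4))*6)*(-7) - 7193) = 1/(((5 + 2 - 4*(-6))*6)*(-7) - 7193) = 1/(((5 + 2 + 24)*6)*(-7) - 7193) = 1/((31*6)*(-7) - 7193) = 1/(186*(-7) - 7193) = 1/(-1302 - 7193) = 1/(-8495) = -1/8495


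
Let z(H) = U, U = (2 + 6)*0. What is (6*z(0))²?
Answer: 0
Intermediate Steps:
U = 0 (U = 8*0 = 0)
z(H) = 0
(6*z(0))² = (6*0)² = 0² = 0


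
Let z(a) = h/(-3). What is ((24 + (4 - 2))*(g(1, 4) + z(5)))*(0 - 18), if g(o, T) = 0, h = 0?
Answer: 0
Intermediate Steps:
z(a) = 0 (z(a) = 0/(-3) = 0*(-1/3) = 0)
((24 + (4 - 2))*(g(1, 4) + z(5)))*(0 - 18) = ((24 + (4 - 2))*(0 + 0))*(0 - 18) = ((24 + 2)*0)*(-18) = (26*0)*(-18) = 0*(-18) = 0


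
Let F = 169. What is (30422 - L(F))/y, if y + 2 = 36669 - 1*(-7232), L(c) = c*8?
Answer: 9690/14633 ≈ 0.66220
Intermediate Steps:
L(c) = 8*c
y = 43899 (y = -2 + (36669 - 1*(-7232)) = -2 + (36669 + 7232) = -2 + 43901 = 43899)
(30422 - L(F))/y = (30422 - 8*169)/43899 = (30422 - 1*1352)*(1/43899) = (30422 - 1352)*(1/43899) = 29070*(1/43899) = 9690/14633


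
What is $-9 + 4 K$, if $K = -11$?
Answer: $-53$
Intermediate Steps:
$-9 + 4 K = -9 + 4 \left(-11\right) = -9 - 44 = -53$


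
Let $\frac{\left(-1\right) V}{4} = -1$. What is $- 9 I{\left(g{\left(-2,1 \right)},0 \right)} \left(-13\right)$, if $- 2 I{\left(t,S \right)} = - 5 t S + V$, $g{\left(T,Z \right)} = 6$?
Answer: $-234$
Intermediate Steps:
$V = 4$ ($V = \left(-4\right) \left(-1\right) = 4$)
$I{\left(t,S \right)} = -2 + \frac{5 S t}{2}$ ($I{\left(t,S \right)} = - \frac{- 5 t S + 4}{2} = - \frac{- 5 S t + 4}{2} = - \frac{4 - 5 S t}{2} = -2 + \frac{5 S t}{2}$)
$- 9 I{\left(g{\left(-2,1 \right)},0 \right)} \left(-13\right) = - 9 \left(-2 + \frac{5}{2} \cdot 0 \cdot 6\right) \left(-13\right) = - 9 \left(-2 + 0\right) \left(-13\right) = \left(-9\right) \left(-2\right) \left(-13\right) = 18 \left(-13\right) = -234$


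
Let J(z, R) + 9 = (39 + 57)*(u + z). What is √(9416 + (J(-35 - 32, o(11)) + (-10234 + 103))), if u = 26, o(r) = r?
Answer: 2*I*√1165 ≈ 68.264*I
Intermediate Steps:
J(z, R) = 2487 + 96*z (J(z, R) = -9 + (39 + 57)*(26 + z) = -9 + 96*(26 + z) = -9 + (2496 + 96*z) = 2487 + 96*z)
√(9416 + (J(-35 - 32, o(11)) + (-10234 + 103))) = √(9416 + ((2487 + 96*(-35 - 32)) + (-10234 + 103))) = √(9416 + ((2487 + 96*(-67)) - 10131)) = √(9416 + ((2487 - 6432) - 10131)) = √(9416 + (-3945 - 10131)) = √(9416 - 14076) = √(-4660) = 2*I*√1165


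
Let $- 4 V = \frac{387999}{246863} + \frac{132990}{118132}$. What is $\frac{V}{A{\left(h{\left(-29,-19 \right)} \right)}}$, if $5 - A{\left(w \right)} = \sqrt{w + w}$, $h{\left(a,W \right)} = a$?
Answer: $- \frac{196663520595}{4840961706056} - \frac{39332704119 i \sqrt{58}}{4840961706056} \approx -0.040625 - 0.061878 i$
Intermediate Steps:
$A{\left(w \right)} = 5 - \sqrt{2} \sqrt{w}$ ($A{\left(w \right)} = 5 - \sqrt{w + w} = 5 - \sqrt{2 w} = 5 - \sqrt{2} \sqrt{w}$)
$V = - \frac{39332704119}{58324839832}$ ($V = - \frac{\frac{387999}{246863} + \frac{132990}{118132}}{4} = - \frac{387999 \cdot \frac{1}{246863} + 132990 \cdot \frac{1}{118132}}{4} = - \frac{\frac{387999}{246863} + \frac{66495}{59066}}{4} = \left(- \frac{1}{4}\right) \frac{39332704119}{14581209958} = - \frac{39332704119}{58324839832} \approx -0.67437$)
$\frac{V}{A{\left(h{\left(-29,-19 \right)} \right)}} = - \frac{39332704119}{58324839832 \left(5 - \sqrt{2} \sqrt{-29}\right)} = - \frac{39332704119}{58324839832 \left(5 - \sqrt{2} i \sqrt{29}\right)} = - \frac{39332704119}{58324839832 \left(5 - i \sqrt{58}\right)}$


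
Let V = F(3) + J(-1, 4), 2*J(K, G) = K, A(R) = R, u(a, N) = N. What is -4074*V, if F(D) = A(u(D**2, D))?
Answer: -10185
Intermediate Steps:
J(K, G) = K/2
F(D) = D
V = 5/2 (V = 3 + (1/2)*(-1) = 3 - 1/2 = 5/2 ≈ 2.5000)
-4074*V = -4074*5/2 = -10185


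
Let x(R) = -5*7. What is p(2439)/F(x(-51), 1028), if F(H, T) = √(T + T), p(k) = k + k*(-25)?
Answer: -14634*√514/257 ≈ -1291.0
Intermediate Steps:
p(k) = -24*k (p(k) = k - 25*k = -24*k)
x(R) = -35
F(H, T) = √2*√T (F(H, T) = √(2*T) = √2*√T)
p(2439)/F(x(-51), 1028) = (-24*2439)/((√2*√1028)) = -58536*√514/1028 = -14634*√514/257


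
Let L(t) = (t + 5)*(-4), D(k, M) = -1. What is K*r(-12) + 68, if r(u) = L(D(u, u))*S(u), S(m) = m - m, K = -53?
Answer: 68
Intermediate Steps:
L(t) = -20 - 4*t (L(t) = (5 + t)*(-4) = -20 - 4*t)
S(m) = 0
r(u) = 0 (r(u) = (-20 - 4*(-1))*0 = (-20 + 4)*0 = -16*0 = 0)
K*r(-12) + 68 = -53*0 + 68 = 0 + 68 = 68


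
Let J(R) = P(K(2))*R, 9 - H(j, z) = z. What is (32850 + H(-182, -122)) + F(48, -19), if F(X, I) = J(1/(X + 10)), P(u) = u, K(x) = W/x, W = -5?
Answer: 3825791/116 ≈ 32981.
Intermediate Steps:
H(j, z) = 9 - z
K(x) = -5/x
J(R) = -5*R/2 (J(R) = (-5/2)*R = (-5*1/2)*R = -5*R/2)
F(X, I) = -5/(2*(10 + X)) (F(X, I) = -5/(2*(X + 10)) = -5/(2*(10 + X)))
(32850 + H(-182, -122)) + F(48, -19) = (32850 + (9 - 1*(-122))) - 5/(20 + 2*48) = (32850 + (9 + 122)) - 5/(20 + 96) = (32850 + 131) - 5/116 = 32981 - 5*1/116 = 32981 - 5/116 = 3825791/116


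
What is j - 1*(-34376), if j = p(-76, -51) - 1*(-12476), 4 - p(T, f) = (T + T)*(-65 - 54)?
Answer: 28768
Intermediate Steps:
p(T, f) = 4 + 238*T (p(T, f) = 4 - (T + T)*(-65 - 54) = 4 - 2*T*(-119) = 4 - (-238)*T = 4 + 238*T)
j = -5608 (j = (4 + 238*(-76)) - 1*(-12476) = (4 - 18088) + 12476 = -18084 + 12476 = -5608)
j - 1*(-34376) = -5608 - 1*(-34376) = -5608 + 34376 = 28768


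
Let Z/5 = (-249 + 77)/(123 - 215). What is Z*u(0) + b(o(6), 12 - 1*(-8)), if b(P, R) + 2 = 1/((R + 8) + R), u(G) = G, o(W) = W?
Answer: -95/48 ≈ -1.9792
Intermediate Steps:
b(P, R) = -2 + 1/(8 + 2*R) (b(P, R) = -2 + 1/((R + 8) + R) = -2 + 1/((8 + R) + R) = -2 + 1/(8 + 2*R))
Z = 215/23 (Z = 5*((-249 + 77)/(123 - 215)) = 5*(-172/(-92)) = 5*(-172*(-1/92)) = 5*(43/23) = 215/23 ≈ 9.3478)
Z*u(0) + b(o(6), 12 - 1*(-8)) = (215/23)*0 + (-15 - 4*(12 - 1*(-8)))/(2*(4 + (12 - 1*(-8)))) = 0 + (-15 - 4*(12 + 8))/(2*(4 + (12 + 8))) = 0 + (-15 - 4*20)/(2*(4 + 20)) = 0 + (1/2)*(-15 - 80)/24 = 0 + (1/2)*(1/24)*(-95) = 0 - 95/48 = -95/48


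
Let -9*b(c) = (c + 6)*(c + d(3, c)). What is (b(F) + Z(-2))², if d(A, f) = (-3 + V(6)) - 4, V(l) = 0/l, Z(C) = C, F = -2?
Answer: 4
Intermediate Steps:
V(l) = 0
d(A, f) = -7 (d(A, f) = (-3 + 0) - 4 = -3 - 4 = -7)
b(c) = -(-7 + c)*(6 + c)/9 (b(c) = -(c + 6)*(c - 7)/9 = -(6 + c)*(-7 + c)/9 = -(-7 + c)*(6 + c)/9)
(b(F) + Z(-2))² = ((14/3 - ⅑*(-2)² + (⅑)*(-2)) - 2)² = ((14/3 - ⅑*4 - 2/9) - 2)² = ((14/3 - 4/9 - 2/9) - 2)² = (4 - 2)² = 2² = 4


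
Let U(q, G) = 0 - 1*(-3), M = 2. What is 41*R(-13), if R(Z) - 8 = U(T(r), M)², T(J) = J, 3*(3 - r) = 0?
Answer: 697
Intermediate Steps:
r = 3 (r = 3 - ⅓*0 = 3 + 0 = 3)
U(q, G) = 3 (U(q, G) = 0 + 3 = 3)
R(Z) = 17 (R(Z) = 8 + 3² = 8 + 9 = 17)
41*R(-13) = 41*17 = 697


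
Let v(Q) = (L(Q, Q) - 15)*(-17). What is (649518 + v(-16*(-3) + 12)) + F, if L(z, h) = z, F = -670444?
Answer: -21691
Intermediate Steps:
v(Q) = 255 - 17*Q (v(Q) = (Q - 15)*(-17) = (-15 + Q)*(-17) = 255 - 17*Q)
(649518 + v(-16*(-3) + 12)) + F = (649518 + (255 - 17*(-16*(-3) + 12))) - 670444 = (649518 + (255 - 17*(48 + 12))) - 670444 = (649518 + (255 - 17*60)) - 670444 = (649518 + (255 - 1020)) - 670444 = (649518 - 765) - 670444 = 648753 - 670444 = -21691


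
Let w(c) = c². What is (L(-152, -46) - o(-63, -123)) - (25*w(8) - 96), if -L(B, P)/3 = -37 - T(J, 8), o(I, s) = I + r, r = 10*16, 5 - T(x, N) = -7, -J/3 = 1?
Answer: -1454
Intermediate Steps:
J = -3 (J = -3*1 = -3)
T(x, N) = 12 (T(x, N) = 5 - 1*(-7) = 5 + 7 = 12)
r = 160
o(I, s) = 160 + I (o(I, s) = I + 160 = 160 + I)
L(B, P) = 147 (L(B, P) = -3*(-37 - 1*12) = -3*(-37 - 12) = -3*(-49) = 147)
(L(-152, -46) - o(-63, -123)) - (25*w(8) - 96) = (147 - (160 - 63)) - (25*8² - 96) = (147 - 1*97) - (25*64 - 96) = (147 - 97) - (1600 - 96) = 50 - 1*1504 = 50 - 1504 = -1454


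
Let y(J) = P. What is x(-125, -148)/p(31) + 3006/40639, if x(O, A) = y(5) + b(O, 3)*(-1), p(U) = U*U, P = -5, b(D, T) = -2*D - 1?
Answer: -7433540/39054079 ≈ -0.19034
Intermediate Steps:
b(D, T) = -1 - 2*D
y(J) = -5
p(U) = U**2
x(O, A) = -4 + 2*O (x(O, A) = -5 + (-1 - 2*O)*(-1) = -5 + (1 + 2*O) = -4 + 2*O)
x(-125, -148)/p(31) + 3006/40639 = (-4 + 2*(-125))/(31**2) + 3006/40639 = (-4 - 250)/961 + 3006*(1/40639) = -254*1/961 + 3006/40639 = -254/961 + 3006/40639 = -7433540/39054079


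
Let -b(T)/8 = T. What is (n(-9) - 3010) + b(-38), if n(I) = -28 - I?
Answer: -2725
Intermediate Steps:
b(T) = -8*T
(n(-9) - 3010) + b(-38) = ((-28 - 1*(-9)) - 3010) - 8*(-38) = ((-28 + 9) - 3010) + 304 = (-19 - 3010) + 304 = -3029 + 304 = -2725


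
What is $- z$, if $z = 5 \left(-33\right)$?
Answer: $165$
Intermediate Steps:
$z = -165$
$- z = \left(-1\right) \left(-165\right) = 165$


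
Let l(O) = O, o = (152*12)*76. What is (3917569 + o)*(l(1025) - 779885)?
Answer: -3159206479980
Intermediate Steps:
o = 138624 (o = 1824*76 = 138624)
(3917569 + o)*(l(1025) - 779885) = (3917569 + 138624)*(1025 - 779885) = 4056193*(-778860) = -3159206479980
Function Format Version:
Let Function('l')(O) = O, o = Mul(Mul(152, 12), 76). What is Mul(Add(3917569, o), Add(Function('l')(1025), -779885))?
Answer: -3159206479980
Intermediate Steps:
o = 138624 (o = Mul(1824, 76) = 138624)
Mul(Add(3917569, o), Add(Function('l')(1025), -779885)) = Mul(Add(3917569, 138624), Add(1025, -779885)) = Mul(4056193, -778860) = -3159206479980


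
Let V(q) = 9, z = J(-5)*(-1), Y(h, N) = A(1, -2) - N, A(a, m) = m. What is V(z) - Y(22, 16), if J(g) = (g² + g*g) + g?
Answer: 27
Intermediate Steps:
J(g) = g + 2*g² (J(g) = (g² + g²) + g = 2*g² + g = g + 2*g²)
Y(h, N) = -2 - N
z = -45 (z = -5*(1 + 2*(-5))*(-1) = -5*(1 - 10)*(-1) = -5*(-9)*(-1) = 45*(-1) = -45)
V(z) - Y(22, 16) = 9 - (-2 - 1*16) = 9 - (-2 - 16) = 9 - 1*(-18) = 9 + 18 = 27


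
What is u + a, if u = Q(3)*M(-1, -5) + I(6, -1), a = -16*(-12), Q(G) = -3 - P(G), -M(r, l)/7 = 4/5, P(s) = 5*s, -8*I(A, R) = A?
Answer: 5841/20 ≈ 292.05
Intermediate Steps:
I(A, R) = -A/8
M(r, l) = -28/5
Q(G) = -3 - 5*G
a = 192
u = 2001/20 (u = (-3 - 5*3)*(-28/5) - 1/8*6 = (-3 - 15)*(-28/5) - 3/4 = -18*(-28/5) - 3/4 = 504/5 - 3/4 = 2001/20 ≈ 100.05)
u + a = 2001/20 + 192 = 5841/20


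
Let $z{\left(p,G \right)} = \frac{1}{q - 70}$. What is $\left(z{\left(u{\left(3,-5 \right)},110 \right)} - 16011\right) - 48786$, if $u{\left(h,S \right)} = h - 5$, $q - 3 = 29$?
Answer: $- \frac{2462287}{38} \approx -64797.0$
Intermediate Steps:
$q = 32$ ($q = 3 + 29 = 32$)
$u{\left(h,S \right)} = -5 + h$ ($u{\left(h,S \right)} = h - 5 = -5 + h$)
$z{\left(p,G \right)} = - \frac{1}{38}$ ($z{\left(p,G \right)} = \frac{1}{32 - 70} = \frac{1}{-38} = - \frac{1}{38}$)
$\left(z{\left(u{\left(3,-5 \right)},110 \right)} - 16011\right) - 48786 = \left(- \frac{1}{38} - 16011\right) - 48786 = - \frac{608419}{38} - 48786 = - \frac{2462287}{38}$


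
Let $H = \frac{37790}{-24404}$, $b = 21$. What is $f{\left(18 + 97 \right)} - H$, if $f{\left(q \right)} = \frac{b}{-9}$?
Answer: $- \frac{28729}{36606} \approx -0.78482$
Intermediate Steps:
$f{\left(q \right)} = - \frac{7}{3}$ ($f{\left(q \right)} = \frac{21}{-9} = 21 \left(- \frac{1}{9}\right) = - \frac{7}{3}$)
$H = - \frac{18895}{12202}$ ($H = 37790 \left(- \frac{1}{24404}\right) = - \frac{18895}{12202} \approx -1.5485$)
$f{\left(18 + 97 \right)} - H = - \frac{7}{3} - - \frac{18895}{12202} = - \frac{7}{3} + \frac{18895}{12202} = - \frac{28729}{36606}$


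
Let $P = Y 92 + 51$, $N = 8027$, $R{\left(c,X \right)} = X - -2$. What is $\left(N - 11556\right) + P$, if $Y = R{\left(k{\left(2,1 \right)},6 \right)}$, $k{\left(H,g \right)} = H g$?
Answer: $-2742$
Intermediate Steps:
$R{\left(c,X \right)} = 2 + X$ ($R{\left(c,X \right)} = X + 2 = 2 + X$)
$Y = 8$ ($Y = 2 + 6 = 8$)
$P = 787$ ($P = 8 \cdot 92 + 51 = 736 + 51 = 787$)
$\left(N - 11556\right) + P = \left(8027 - 11556\right) + 787 = -3529 + 787 = -2742$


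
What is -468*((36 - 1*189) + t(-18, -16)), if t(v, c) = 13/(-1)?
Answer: 77688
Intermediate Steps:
t(v, c) = -13 (t(v, c) = 13*(-1) = -13)
-468*((36 - 1*189) + t(-18, -16)) = -468*((36 - 1*189) - 13) = -468*((36 - 189) - 13) = -468*(-153 - 13) = -468*(-166) = 77688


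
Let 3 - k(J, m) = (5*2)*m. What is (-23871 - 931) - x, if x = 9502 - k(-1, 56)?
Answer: -34861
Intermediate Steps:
k(J, m) = 3 - 10*m (k(J, m) = 3 - 5*2*m = 3 - 10*m)
x = 10059 (x = 9502 - (3 - 10*56) = 9502 - (3 - 560) = 9502 - 1*(-557) = 9502 + 557 = 10059)
(-23871 - 931) - x = (-23871 - 931) - 1*10059 = -24802 - 10059 = -34861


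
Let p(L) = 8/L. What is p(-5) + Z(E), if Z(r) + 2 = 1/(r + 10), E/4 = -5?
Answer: -37/10 ≈ -3.7000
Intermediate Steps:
E = -20 (E = 4*(-5) = -20)
Z(r) = -2 + 1/(10 + r) (Z(r) = -2 + 1/(r + 10) = -2 + 1/(10 + r))
p(-5) + Z(E) = 8/(-5) + (-19 - 2*(-20))/(10 - 20) = 8*(-1/5) + (-19 + 40)/(-10) = -8/5 - 1/10*21 = -8/5 - 21/10 = -37/10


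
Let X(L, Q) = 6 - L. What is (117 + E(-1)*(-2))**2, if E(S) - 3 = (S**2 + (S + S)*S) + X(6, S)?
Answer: 11025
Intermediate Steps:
E(S) = 3 + 3*S**2 (E(S) = 3 + ((S**2 + (S + S)*S) + (6 - 1*6)) = 3 + ((S**2 + (2*S)*S) + (6 - 6)) = 3 + ((S**2 + 2*S**2) + 0) = 3 + (3*S**2 + 0) = 3 + 3*S**2)
(117 + E(-1)*(-2))**2 = (117 + (3 + 3*(-1)**2)*(-2))**2 = (117 + (3 + 3*1)*(-2))**2 = (117 + (3 + 3)*(-2))**2 = (117 + 6*(-2))**2 = (117 - 12)**2 = 105**2 = 11025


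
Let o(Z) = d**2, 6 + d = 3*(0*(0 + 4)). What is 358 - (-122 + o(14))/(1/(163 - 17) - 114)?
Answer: 5945638/16643 ≈ 357.25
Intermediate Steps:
d = -6 (d = -6 + 3*(0*(0 + 4)) = -6 + 3*(0*4) = -6 + 3*0 = -6 + 0 = -6)
o(Z) = 36 (o(Z) = (-6)**2 = 36)
358 - (-122 + o(14))/(1/(163 - 17) - 114) = 358 - (-122 + 36)/(1/(163 - 17) - 114) = 358 - (-86)/(1/146 - 114) = 358 - (-86)/(-16643/146) = 358 - (-86)*(-146)/16643 = 358 - 1*12556/16643 = 358 - 12556/16643 = 5945638/16643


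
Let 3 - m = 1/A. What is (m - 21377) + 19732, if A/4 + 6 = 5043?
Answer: -33083017/20148 ≈ -1642.0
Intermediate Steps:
A = 20148 (A = -24 + 4*5043 = -24 + 20172 = 20148)
m = 60443/20148 (m = 3 - 1/20148 = 60443/20148 ≈ 3.0000)
(m - 21377) + 19732 = (60443/20148 - 21377) + 19732 = -430643353/20148 + 19732 = -33083017/20148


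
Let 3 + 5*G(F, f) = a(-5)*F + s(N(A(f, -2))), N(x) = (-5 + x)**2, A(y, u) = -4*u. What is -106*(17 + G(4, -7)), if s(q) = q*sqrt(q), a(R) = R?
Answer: -9434/5 ≈ -1886.8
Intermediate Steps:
s(q) = q**(3/2)
G(F, f) = 24/5 - F (G(F, f) = -3/5 + (-5*F + ((-5 - 4*(-2))**2)**(3/2))/5 = -3/5 + (-5*F + ((-5 + 8)**2)**(3/2))/5 = -3/5 + (-5*F + (3**2)**(3/2))/5 = -3/5 + (-5*F + 9**(3/2))/5 = -3/5 + (-5*F + 27)/5 = -3/5 + (27 - 5*F)/5 = -3/5 + (27/5 - F) = 24/5 - F)
-106*(17 + G(4, -7)) = -106*(17 + (24/5 - 1*4)) = -106*(17 + (24/5 - 4)) = -106*(17 + 4/5) = -106*89/5 = -9434/5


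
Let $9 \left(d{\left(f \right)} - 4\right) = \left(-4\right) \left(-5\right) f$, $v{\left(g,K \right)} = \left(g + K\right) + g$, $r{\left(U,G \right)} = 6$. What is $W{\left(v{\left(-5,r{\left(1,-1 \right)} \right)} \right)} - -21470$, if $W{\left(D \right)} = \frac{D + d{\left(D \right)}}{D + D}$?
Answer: $\frac{193240}{9} \approx 21471.0$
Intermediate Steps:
$v{\left(g,K \right)} = K + 2 g$ ($v{\left(g,K \right)} = \left(K + g\right) + g = K + 2 g$)
$d{\left(f \right)} = 4 + \frac{20 f}{9}$ ($d{\left(f \right)} = 4 + \frac{\left(-4\right) \left(-5\right) f}{9} = 4 + \frac{20 f}{9}$)
$W{\left(D \right)} = \frac{4 + \frac{29 D}{9}}{2 D}$ ($W{\left(D \right)} = \frac{D + \left(4 + \frac{20 D}{9}\right)}{D + D} = \frac{4 + \frac{29 D}{9}}{2 D}$)
$W{\left(v{\left(-5,r{\left(1,-1 \right)} \right)} \right)} - -21470 = \left(\frac{29}{18} + \frac{2}{6 + 2 \left(-5\right)}\right) - -21470 = \left(\frac{29}{18} + \frac{2}{6 - 10}\right) + 21470 = \left(\frac{29}{18} + \frac{2}{-4}\right) + 21470 = \left(\frac{29}{18} + 2 \left(- \frac{1}{4}\right)\right) + 21470 = \left(\frac{29}{18} - \frac{1}{2}\right) + 21470 = \frac{10}{9} + 21470 = \frac{193240}{9}$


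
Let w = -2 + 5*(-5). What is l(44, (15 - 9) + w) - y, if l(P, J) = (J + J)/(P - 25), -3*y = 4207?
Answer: 79807/57 ≈ 1400.1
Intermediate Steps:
w = -27 (w = -2 - 25 = -27)
y = -4207/3 (y = -⅓*4207 = -4207/3 ≈ -1402.3)
l(P, J) = 2*J/(-25 + P) (l(P, J) = (2*J)/(-25 + P) = 2*J/(-25 + P))
l(44, (15 - 9) + w) - y = 2*((15 - 9) - 27)/(-25 + 44) - 1*(-4207/3) = 2*(6 - 27)/19 + 4207/3 = 2*(-21)*(1/19) + 4207/3 = -42/19 + 4207/3 = 79807/57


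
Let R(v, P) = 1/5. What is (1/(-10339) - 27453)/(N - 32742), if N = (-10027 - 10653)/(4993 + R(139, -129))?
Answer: 1771565939172/2113136959577 ≈ 0.83836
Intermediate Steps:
R(v, P) = 1/5
N = -51700/12483 (N = (-10027 - 10653)/(4993 + 1/5) = -20680/24966/5 = -20680*5/24966 = -51700/12483 ≈ -4.1416)
(1/(-10339) - 27453)/(N - 32742) = (1/(-10339) - 27453)/(-51700/12483 - 32742) = (-1/10339 - 27453)/(-408770086/12483) = -283836568/10339*(-12483/408770086) = 1771565939172/2113136959577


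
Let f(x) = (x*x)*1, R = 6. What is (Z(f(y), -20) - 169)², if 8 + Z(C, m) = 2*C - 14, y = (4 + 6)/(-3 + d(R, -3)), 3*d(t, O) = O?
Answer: 127449/4 ≈ 31862.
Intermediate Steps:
d(t, O) = O/3
y = -5/2 (y = (4 + 6)/(-3 + (⅓)*(-3)) = 10/(-3 - 1) = 10/(-4) = 10*(-¼) = -5/2 ≈ -2.5000)
f(x) = x² (f(x) = x²*1 = x²)
Z(C, m) = -22 + 2*C (Z(C, m) = -8 + (2*C - 14) = -8 + (-14 + 2*C) = -22 + 2*C)
(Z(f(y), -20) - 169)² = ((-22 + 2*(-5/2)²) - 169)² = ((-22 + 2*(25/4)) - 169)² = ((-22 + 25/2) - 169)² = (-19/2 - 169)² = (-357/2)² = 127449/4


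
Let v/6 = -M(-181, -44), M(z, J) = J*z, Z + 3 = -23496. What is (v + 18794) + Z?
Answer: -52489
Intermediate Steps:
Z = -23499 (Z = -3 - 23496 = -23499)
v = -47784 (v = 6*(-(-44)*(-181)) = 6*(-1*7964) = 6*(-7964) = -47784)
(v + 18794) + Z = (-47784 + 18794) - 23499 = -28990 - 23499 = -52489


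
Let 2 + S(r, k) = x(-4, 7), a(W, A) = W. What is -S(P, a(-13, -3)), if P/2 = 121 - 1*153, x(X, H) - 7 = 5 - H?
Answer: -3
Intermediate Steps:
x(X, H) = 12 - H (x(X, H) = 7 + (5 - H) = 12 - H)
P = -64 (P = 2*(121 - 1*153) = 2*(121 - 153) = 2*(-32) = -64)
S(r, k) = 3 (S(r, k) = -2 + (12 - 1*7) = -2 + (12 - 7) = -2 + 5 = 3)
-S(P, a(-13, -3)) = -1*3 = -3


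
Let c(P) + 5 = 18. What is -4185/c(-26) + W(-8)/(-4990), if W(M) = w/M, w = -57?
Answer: -167065941/518960 ≈ -321.92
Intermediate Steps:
c(P) = 13 (c(P) = -5 + 18 = 13)
W(M) = -57/M
-4185/c(-26) + W(-8)/(-4990) = -4185/13 - 57/(-8)/(-4990) = -4185*1/13 - 57*(-⅛)*(-1/4990) = -4185/13 + (57/8)*(-1/4990) = -4185/13 - 57/39920 = -167065941/518960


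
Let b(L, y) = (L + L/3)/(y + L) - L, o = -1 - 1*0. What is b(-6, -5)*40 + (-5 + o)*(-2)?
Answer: 3092/11 ≈ 281.09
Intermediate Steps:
o = -1 (o = -1 + 0 = -1)
b(L, y) = -L + 4*L/(3*(L + y)) (b(L, y) = (L + L*(⅓))/(L + y) - L = (L + L/3)/(L + y) - L = (4*L/3)/(L + y) - L = 4*L/(3*(L + y)) - L = -L + 4*L/(3*(L + y)))
b(-6, -5)*40 + (-5 + o)*(-2) = ((⅓)*(-6)*(4 - 3*(-6) - 3*(-5))/(-6 - 5))*40 + (-5 - 1)*(-2) = ((⅓)*(-6)*(4 + 18 + 15)/(-11))*40 - 6*(-2) = ((⅓)*(-6)*(-1/11)*37)*40 + 12 = (74/11)*40 + 12 = 2960/11 + 12 = 3092/11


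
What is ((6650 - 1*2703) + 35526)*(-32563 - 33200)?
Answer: -2595862899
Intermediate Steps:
((6650 - 1*2703) + 35526)*(-32563 - 33200) = ((6650 - 2703) + 35526)*(-65763) = (3947 + 35526)*(-65763) = 39473*(-65763) = -2595862899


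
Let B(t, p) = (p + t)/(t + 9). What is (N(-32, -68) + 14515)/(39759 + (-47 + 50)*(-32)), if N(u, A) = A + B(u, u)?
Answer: 25565/70173 ≈ 0.36431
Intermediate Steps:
B(t, p) = (p + t)/(9 + t)
N(u, A) = A + 2*u/(9 + u) (N(u, A) = A + (u + u)/(9 + u) = A + (2*u)/(9 + u) = A + 2*u/(9 + u))
(N(-32, -68) + 14515)/(39759 + (-47 + 50)*(-32)) = ((2*(-32) - 68*(9 - 32))/(9 - 32) + 14515)/(39759 + (-47 + 50)*(-32)) = ((-64 - 68*(-23))/(-23) + 14515)/(39759 + 3*(-32)) = (-(-64 + 1564)/23 + 14515)/(39759 - 96) = (-1/23*1500 + 14515)/39663 = (-1500/23 + 14515)*(1/39663) = (332345/23)*(1/39663) = 25565/70173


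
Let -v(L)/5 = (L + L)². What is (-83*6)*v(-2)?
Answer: 39840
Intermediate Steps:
v(L) = -20*L² (v(L) = -5*(L + L)² = -5*4*L² = -20*L²)
(-83*6)*v(-2) = (-83*6)*(-20*(-2)²) = -(-9960)*4 = -498*(-80) = 39840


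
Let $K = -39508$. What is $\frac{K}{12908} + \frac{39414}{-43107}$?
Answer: $- \frac{26331277}{6624109} \approx -3.9751$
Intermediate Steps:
$\frac{K}{12908} + \frac{39414}{-43107} = - \frac{39508}{12908} + \frac{39414}{-43107} = \left(-39508\right) \frac{1}{12908} + 39414 \left(- \frac{1}{43107}\right) = - \frac{1411}{461} - \frac{13138}{14369} = - \frac{26331277}{6624109}$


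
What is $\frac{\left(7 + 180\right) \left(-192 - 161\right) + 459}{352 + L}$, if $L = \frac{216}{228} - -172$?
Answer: $- \frac{622744}{4987} \approx -124.87$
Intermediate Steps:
$L = \frac{3286}{19}$ ($L = 216 \cdot \frac{1}{228} + 172 = \frac{18}{19} + 172 = \frac{3286}{19} \approx 172.95$)
$\frac{\left(7 + 180\right) \left(-192 - 161\right) + 459}{352 + L} = \frac{\left(7 + 180\right) \left(-192 - 161\right) + 459}{352 + \frac{3286}{19}} = \frac{187 \left(-353\right) + 459}{\frac{9974}{19}} = \left(-66011 + 459\right) \frac{19}{9974} = \left(-65552\right) \frac{19}{9974} = - \frac{622744}{4987}$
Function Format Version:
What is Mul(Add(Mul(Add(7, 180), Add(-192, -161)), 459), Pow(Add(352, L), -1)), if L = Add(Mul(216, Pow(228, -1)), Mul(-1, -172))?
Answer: Rational(-622744, 4987) ≈ -124.87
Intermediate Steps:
L = Rational(3286, 19) (L = Add(Mul(216, Rational(1, 228)), 172) = Add(Rational(18, 19), 172) = Rational(3286, 19) ≈ 172.95)
Mul(Add(Mul(Add(7, 180), Add(-192, -161)), 459), Pow(Add(352, L), -1)) = Mul(Add(Mul(Add(7, 180), Add(-192, -161)), 459), Pow(Add(352, Rational(3286, 19)), -1)) = Mul(Add(Mul(187, -353), 459), Pow(Rational(9974, 19), -1)) = Mul(Add(-66011, 459), Rational(19, 9974)) = Mul(-65552, Rational(19, 9974)) = Rational(-622744, 4987)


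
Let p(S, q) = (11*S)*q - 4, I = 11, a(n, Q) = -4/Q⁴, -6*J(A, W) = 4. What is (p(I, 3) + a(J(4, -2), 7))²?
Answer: 742966422025/5764801 ≈ 1.2888e+5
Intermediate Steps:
J(A, W) = -⅔ (J(A, W) = -⅙*4 = -⅔)
a(n, Q) = -4/Q⁴
p(S, q) = -4 + 11*S*q (p(S, q) = 11*S*q - 4 = -4 + 11*S*q)
(p(I, 3) + a(J(4, -2), 7))² = ((-4 + 11*11*3) - 4/7⁴)² = ((-4 + 363) - 4*1/2401)² = (359 - 4/2401)² = (861955/2401)² = 742966422025/5764801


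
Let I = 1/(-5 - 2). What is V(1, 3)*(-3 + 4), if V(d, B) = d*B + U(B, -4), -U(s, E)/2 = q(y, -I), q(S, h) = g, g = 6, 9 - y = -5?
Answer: -9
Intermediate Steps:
y = 14 (y = 9 - 1*(-5) = 9 + 5 = 14)
I = -⅐ (I = 1/(-7) = -⅐ ≈ -0.14286)
q(S, h) = 6
U(s, E) = -12 (U(s, E) = -2*6 = -12)
V(d, B) = -12 + B*d (V(d, B) = d*B - 12 = B*d - 12 = -12 + B*d)
V(1, 3)*(-3 + 4) = (-12 + 3*1)*(-3 + 4) = (-12 + 3)*1 = -9*1 = -9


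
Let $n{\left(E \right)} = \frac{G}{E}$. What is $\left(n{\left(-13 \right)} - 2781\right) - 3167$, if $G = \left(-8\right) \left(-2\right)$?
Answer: $- \frac{77340}{13} \approx -5949.2$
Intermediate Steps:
$G = 16$
$n{\left(E \right)} = \frac{16}{E}$
$\left(n{\left(-13 \right)} - 2781\right) - 3167 = \left(\frac{16}{-13} - 2781\right) - 3167 = \left(16 \left(- \frac{1}{13}\right) - 2781\right) - 3167 = \left(- \frac{16}{13} - 2781\right) - 3167 = - \frac{36169}{13} - 3167 = - \frac{77340}{13}$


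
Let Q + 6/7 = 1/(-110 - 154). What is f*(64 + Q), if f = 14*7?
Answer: 816767/132 ≈ 6187.6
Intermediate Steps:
f = 98
Q = -1591/1848 (Q = -6/7 + 1/(-110 - 154) = -6/7 + 1/(-264) = -6/7 - 1/264 = -1591/1848 ≈ -0.86093)
f*(64 + Q) = 98*(64 - 1591/1848) = 98*(116681/1848) = 816767/132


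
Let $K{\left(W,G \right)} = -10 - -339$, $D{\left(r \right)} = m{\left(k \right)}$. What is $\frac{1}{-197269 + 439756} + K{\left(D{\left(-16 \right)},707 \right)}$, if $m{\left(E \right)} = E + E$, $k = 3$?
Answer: $\frac{79778224}{242487} \approx 329.0$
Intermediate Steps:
$m{\left(E \right)} = 2 E$
$D{\left(r \right)} = 6$ ($D{\left(r \right)} = 2 \cdot 3 = 6$)
$K{\left(W,G \right)} = 329$ ($K{\left(W,G \right)} = -10 + 339 = 329$)
$\frac{1}{-197269 + 439756} + K{\left(D{\left(-16 \right)},707 \right)} = \frac{1}{-197269 + 439756} + 329 = \frac{1}{242487} + 329 = \frac{79778224}{242487}$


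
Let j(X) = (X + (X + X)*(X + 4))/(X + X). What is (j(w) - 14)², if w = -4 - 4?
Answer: 1225/4 ≈ 306.25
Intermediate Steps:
w = -8
j(X) = (X + 2*X*(4 + X))/(2*X) (j(X) = (X + (2*X)*(4 + X))/((2*X)) = (X + 2*X*(4 + X))*(1/(2*X)) = (X + 2*X*(4 + X))/(2*X))
(j(w) - 14)² = ((9/2 - 8) - 14)² = (-7/2 - 14)² = (-35/2)² = 1225/4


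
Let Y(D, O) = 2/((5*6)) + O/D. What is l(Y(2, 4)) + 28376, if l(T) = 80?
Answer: 28456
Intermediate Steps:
Y(D, O) = 1/15 + O/D (Y(D, O) = 2/30 + O/D = 2*(1/30) + O/D = 1/15 + O/D)
l(Y(2, 4)) + 28376 = 80 + 28376 = 28456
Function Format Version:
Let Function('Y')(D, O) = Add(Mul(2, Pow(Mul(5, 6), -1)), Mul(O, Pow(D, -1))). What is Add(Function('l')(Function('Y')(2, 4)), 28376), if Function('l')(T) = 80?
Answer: 28456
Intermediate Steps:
Function('Y')(D, O) = Add(Rational(1, 15), Mul(O, Pow(D, -1))) (Function('Y')(D, O) = Add(Mul(2, Pow(30, -1)), Mul(O, Pow(D, -1))) = Add(Mul(2, Rational(1, 30)), Mul(O, Pow(D, -1))) = Add(Rational(1, 15), Mul(O, Pow(D, -1))))
Add(Function('l')(Function('Y')(2, 4)), 28376) = Add(80, 28376) = 28456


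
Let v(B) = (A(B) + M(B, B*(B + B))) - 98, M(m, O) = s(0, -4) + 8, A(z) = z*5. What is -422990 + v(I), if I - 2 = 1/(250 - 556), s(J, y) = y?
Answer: -129460649/306 ≈ -4.2307e+5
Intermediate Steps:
A(z) = 5*z
M(m, O) = 4 (M(m, O) = -4 + 8 = 4)
I = 611/306 (I = 2 + 1/(250 - 556) = 2 + 1/(-306) = 2 - 1/306 = 611/306 ≈ 1.9967)
v(B) = -94 + 5*B (v(B) = (5*B + 4) - 98 = (4 + 5*B) - 98 = -94 + 5*B)
-422990 + v(I) = -422990 + (-94 + 5*(611/306)) = -422990 + (-94 + 3055/306) = -422990 - 25709/306 = -129460649/306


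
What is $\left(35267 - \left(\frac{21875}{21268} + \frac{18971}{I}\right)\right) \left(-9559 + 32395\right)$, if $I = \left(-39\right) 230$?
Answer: $\frac{492454863643369}{611455} \approx 8.0538 \cdot 10^{8}$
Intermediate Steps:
$I = -8970$
$\left(35267 - \left(\frac{21875}{21268} + \frac{18971}{I}\right)\right) \left(-9559 + 32395\right) = \left(35267 - \left(- \frac{18971}{8970} + \frac{21875}{21268}\right)\right) \left(-9559 + 32395\right) = \left(35267 - - \frac{7971403}{7337460}\right) 22836 = \left(35267 + \left(- \frac{21875}{21268} + \frac{18971}{8970}\right)\right) 22836 = \left(35267 + \frac{7971403}{7337460}\right) 22836 = \frac{258778173223}{7337460} \cdot 22836 = \frac{492454863643369}{611455}$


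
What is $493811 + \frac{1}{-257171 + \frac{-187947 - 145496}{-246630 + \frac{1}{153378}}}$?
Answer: $\frac{4803850061546303416326}{9728114727262315} \approx 4.9381 \cdot 10^{5}$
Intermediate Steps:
$493811 + \frac{1}{-257171 + \frac{-187947 - 145496}{-246630 + \frac{1}{153378}}} = 493811 + \frac{1}{-257171 - \frac{333443}{-246630 + \frac{1}{153378}}} = 493811 + \frac{1}{-257171 - \frac{333443}{- \frac{37827616139}{153378}}} = 493811 + \frac{1}{-257171 - - \frac{51142820454}{37827616139}} = 493811 + \frac{1}{-257171 + \frac{51142820454}{37827616139}} = 493811 + \frac{1}{- \frac{9728114727262315}{37827616139}} = 493811 - \frac{37827616139}{9728114727262315} = \frac{4803850061546303416326}{9728114727262315}$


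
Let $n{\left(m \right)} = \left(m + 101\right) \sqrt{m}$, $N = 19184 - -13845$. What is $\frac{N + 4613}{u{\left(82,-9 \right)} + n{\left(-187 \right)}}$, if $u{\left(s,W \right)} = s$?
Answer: $\frac{771661}{347444} + \frac{809303 i \sqrt{187}}{347444} \approx 2.221 + 31.853 i$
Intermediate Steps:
$N = 33029$ ($N = 19184 + 13845 = 33029$)
$n{\left(m \right)} = \sqrt{m} \left(101 + m\right)$ ($n{\left(m \right)} = \left(101 + m\right) \sqrt{m} = \sqrt{m} \left(101 + m\right)$)
$\frac{N + 4613}{u{\left(82,-9 \right)} + n{\left(-187 \right)}} = \frac{33029 + 4613}{82 + \sqrt{-187} \left(101 - 187\right)} = \frac{37642}{82 + i \sqrt{187} \left(-86\right)} = \frac{37642}{82 - 86 i \sqrt{187}}$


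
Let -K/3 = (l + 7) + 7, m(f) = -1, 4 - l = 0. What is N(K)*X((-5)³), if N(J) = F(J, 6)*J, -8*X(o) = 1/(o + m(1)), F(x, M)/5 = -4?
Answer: 15/14 ≈ 1.0714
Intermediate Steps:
l = 4 (l = 4 - 1*0 = 4 + 0 = 4)
F(x, M) = -20 (F(x, M) = 5*(-4) = -20)
X(o) = -1/(8*(-1 + o)) (X(o) = -1/(8*(o - 1)) = -1/(8*(-1 + o)))
K = -54 (K = -3*((4 + 7) + 7) = -3*(11 + 7) = -3*18 = -54)
N(J) = -20*J
N(K)*X((-5)³) = (-20*(-54))*(-1/(-8 + 8*(-5)³)) = 1080*(-1/(-8 + 8*(-125))) = 1080*(-1/(-8 - 1000)) = 1080*(-1/(-1008)) = 1080*(-1*(-1/1008)) = 1080*(1/1008) = 15/14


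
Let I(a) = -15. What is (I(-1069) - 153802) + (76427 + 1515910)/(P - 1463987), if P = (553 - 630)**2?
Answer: -224275699723/1458058 ≈ -1.5382e+5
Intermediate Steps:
P = 5929 (P = (-77)**2 = 5929)
(I(-1069) - 153802) + (76427 + 1515910)/(P - 1463987) = (-15 - 153802) + (76427 + 1515910)/(5929 - 1463987) = -153817 + 1592337/(-1458058) = -153817 + 1592337*(-1/1458058) = -153817 - 1592337/1458058 = -224275699723/1458058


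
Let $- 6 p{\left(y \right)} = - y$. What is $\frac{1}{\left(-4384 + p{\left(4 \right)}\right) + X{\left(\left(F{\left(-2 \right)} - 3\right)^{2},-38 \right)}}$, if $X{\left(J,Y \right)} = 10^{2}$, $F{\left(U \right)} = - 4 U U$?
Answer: $- \frac{3}{12850} \approx -0.00023346$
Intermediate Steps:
$F{\left(U \right)} = - 4 U^{2}$
$X{\left(J,Y \right)} = 100$
$p{\left(y \right)} = \frac{y}{6}$ ($p{\left(y \right)} = - \frac{\left(-1\right) y}{6} = \frac{y}{6}$)
$\frac{1}{\left(-4384 + p{\left(4 \right)}\right) + X{\left(\left(F{\left(-2 \right)} - 3\right)^{2},-38 \right)}} = \frac{1}{\left(-4384 + \frac{1}{6} \cdot 4\right) + 100} = \frac{1}{\left(-4384 + \frac{2}{3}\right) + 100} = \frac{1}{- \frac{13150}{3} + 100} = \frac{1}{- \frac{12850}{3}} = - \frac{3}{12850}$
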